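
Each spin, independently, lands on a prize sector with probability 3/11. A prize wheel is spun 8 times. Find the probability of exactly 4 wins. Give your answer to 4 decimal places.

X ~ Binomial(n=8, p=0.272727).
P(X=4) = C(8,4) · p^4 · (1−p)^4
= 70 · 0.0055324 · 0.27976 = 0.108343

0.1083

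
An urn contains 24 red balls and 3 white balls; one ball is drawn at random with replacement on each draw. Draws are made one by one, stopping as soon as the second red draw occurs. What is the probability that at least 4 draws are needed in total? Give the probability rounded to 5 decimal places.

Needing more than 3 draws ⇔ fewer than 2 successes in the first 3. With X ~ Binomial(3, 0.888889), P(Y > 3) = P(X ≤ 1).
  k=0: C(3,0)·0.888889^0·0.111111^3 = 0.0013717
  k=1: C(3,1)·0.888889^1·0.111111^2 = 0.0329218
P(X ≤ 1) = 0.0342936

0.03429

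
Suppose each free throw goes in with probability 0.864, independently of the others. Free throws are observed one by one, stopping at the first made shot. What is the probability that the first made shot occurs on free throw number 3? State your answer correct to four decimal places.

Geometric (trials to first success), p = 0.864.
P(Y = 3) = (1−p)^2 · p = 0.018496 · 0.864 = 0.015981

0.0160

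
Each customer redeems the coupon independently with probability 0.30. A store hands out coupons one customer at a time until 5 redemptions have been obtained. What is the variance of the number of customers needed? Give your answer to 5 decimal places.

Y = total customers until the fifth success; negative binomial with r=5, p=0.30.
Var(Y) = r(1−p)/p² = 5·0.70 / 0.30² = 38.8888889

38.88889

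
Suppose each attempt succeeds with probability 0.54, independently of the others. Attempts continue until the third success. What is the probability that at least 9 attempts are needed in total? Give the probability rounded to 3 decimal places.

0.098

Needing more than 8 attempts ⇔ fewer than 3 successes in the first 8. With X ~ Binomial(8, 0.54), P(Y > 8) = P(X ≤ 2).
  k=0: C(8,0)·0.54^0·0.46^8 = 0.00200
  k=1: C(8,1)·0.54^1·0.46^7 = 0.01883
  k=2: C(8,2)·0.54^2·0.46^6 = 0.07736
P(X ≤ 2) = 0.09819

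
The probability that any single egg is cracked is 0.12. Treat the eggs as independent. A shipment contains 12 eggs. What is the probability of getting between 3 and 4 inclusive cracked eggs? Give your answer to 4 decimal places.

X ~ Binomial(12, 0.12); P(3 ≤ X ≤ 4) = Σ C(12,k) p^k (1−p)^(12−k) over k:
  k=3: C(12,3)·0.12^3·0.88^9 = 0.120312
  k=4: C(12,4)·0.12^4·0.88^8 = 0.036914
Total = 0.157226

0.1572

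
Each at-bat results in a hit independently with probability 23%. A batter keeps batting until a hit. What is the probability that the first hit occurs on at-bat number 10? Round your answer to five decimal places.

Geometric (trials to first success), p = 0.23.
P(Y = 10) = (1−p)^9 · p = 0.095152 · 0.23 = 0.0218849

0.02188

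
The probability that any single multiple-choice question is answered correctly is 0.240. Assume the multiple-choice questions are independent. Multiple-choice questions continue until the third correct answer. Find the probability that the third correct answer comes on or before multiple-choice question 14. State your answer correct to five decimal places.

Finishing within 14 multiple-choice questions ⇔ at least 3 successes in the first 14. With X ~ Binomial(14, 0.24), P(Y ≤ 14) = 1 − P(X ≤ 2).
  k=0: C(14,0)·0.24^0·0.76^14 = 0.0214482
  k=1: C(14,1)·0.24^1·0.76^13 = 0.0948235
  k=2: C(14,2)·0.24^2·0.76^12 = 0.1946377
1 − 0.3109094 = 0.6890906

0.68909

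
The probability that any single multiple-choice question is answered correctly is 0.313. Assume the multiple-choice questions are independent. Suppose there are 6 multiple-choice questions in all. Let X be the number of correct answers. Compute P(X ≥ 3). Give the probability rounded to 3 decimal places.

0.280

X ~ Binomial(6, 0.313); P(X ≥ 3) = Σ C(6,k) p^k (1−p)^(6−k) over k:
  k=3: C(6,3)·0.313^3·0.687^3 = 0.19885
  k=4: C(6,4)·0.313^4·0.687^2 = 0.06795
  k=5: C(6,5)·0.313^5·0.687^1 = 0.01238
  k=6: C(6,6)·0.313^6·0.687^0 = 0.00094
Total = 0.28013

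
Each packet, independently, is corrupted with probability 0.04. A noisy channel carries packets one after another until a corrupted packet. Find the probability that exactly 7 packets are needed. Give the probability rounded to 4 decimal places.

0.0313

Geometric (trials to first success), p = 0.04.
P(Y = 7) = (1−p)^6 · p = 0.78276 · 0.04 = 0.031310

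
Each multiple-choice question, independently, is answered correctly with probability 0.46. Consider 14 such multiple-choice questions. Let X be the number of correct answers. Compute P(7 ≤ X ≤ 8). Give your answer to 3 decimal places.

0.350

X ~ Binomial(14, 0.46); P(7 ≤ X ≤ 8) = Σ C(14,k) p^k (1−p)^(14−k) over k:
  k=7: C(14,7)·0.46^7·0.54^7 = 0.20027
  k=8: C(14,8)·0.46^8·0.54^6 = 0.14927
Total = 0.34954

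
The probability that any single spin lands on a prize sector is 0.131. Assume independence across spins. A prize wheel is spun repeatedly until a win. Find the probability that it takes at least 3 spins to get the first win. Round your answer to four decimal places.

Y = number of spins to the first success; geometric, p = 0.131.
P(Y > 2) = P(first 2 all fail) = (1−p)^2 = 0.755161

0.7552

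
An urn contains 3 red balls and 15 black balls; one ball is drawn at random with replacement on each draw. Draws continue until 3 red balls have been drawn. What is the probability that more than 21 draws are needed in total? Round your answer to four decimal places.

Needing more than 21 draws ⇔ fewer than 3 successes in the first 21. With X ~ Binomial(21, 0.166667), P(Y > 21) = P(X ≤ 2).
  k=0: C(21,0)·0.166667^0·0.833333^21 = 0.021737
  k=1: C(21,1)·0.166667^1·0.833333^20 = 0.091294
  k=2: C(21,2)·0.166667^2·0.833333^19 = 0.182588
P(X ≤ 2) = 0.295619

0.2956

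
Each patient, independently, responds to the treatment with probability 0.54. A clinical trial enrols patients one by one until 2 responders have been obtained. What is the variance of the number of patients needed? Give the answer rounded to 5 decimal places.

Y = total patients until the second success; negative binomial with r=2, p=0.54.
Var(Y) = r(1−p)/p² = 2·0.46 / 0.54² = 3.1550069

3.15501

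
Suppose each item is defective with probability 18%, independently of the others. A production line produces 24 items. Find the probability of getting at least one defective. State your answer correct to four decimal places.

P(at least one) = 1 − P(none) = 1 − (1 − 0.18)^24
= 1 − 0.008541 = 0.991459

0.9915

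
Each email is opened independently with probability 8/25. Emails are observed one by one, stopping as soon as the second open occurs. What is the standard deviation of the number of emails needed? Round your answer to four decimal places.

Y = total emails until the second success; negative binomial with r=2, p=0.32.
SD(Y) = √[r(1−p)/p²] = √(13.281250) = 3.644345

3.6443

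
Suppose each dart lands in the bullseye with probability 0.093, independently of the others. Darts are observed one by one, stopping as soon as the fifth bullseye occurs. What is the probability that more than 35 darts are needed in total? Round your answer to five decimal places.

0.77764

Needing more than 35 darts ⇔ fewer than 5 successes in the first 35. With X ~ Binomial(35, 0.093), P(Y > 35) = P(X ≤ 4).
  k=0: C(35,0)·0.093^0·0.907^35 = 0.0328288
  k=1: C(35,1)·0.093^1·0.907^34 = 0.1178145
  k=2: C(35,2)·0.093^2·0.907^33 = 0.2053635
  k=3: C(35,3)·0.093^3·0.907^32 = 0.2316283
  k=4: C(35,4)·0.093^4·0.907^31 = 0.1900016
P(X ≤ 4) = 0.7776368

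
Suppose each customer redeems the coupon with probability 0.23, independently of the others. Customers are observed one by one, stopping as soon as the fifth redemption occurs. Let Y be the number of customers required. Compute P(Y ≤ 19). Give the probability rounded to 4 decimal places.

Finishing within 19 customers ⇔ at least 5 successes in the first 19. With X ~ Binomial(19, 0.23), P(Y ≤ 19) = 1 − P(X ≤ 4).
  k=0: C(19,0)·0.23^0·0.77^19 = 0.006971
  k=1: C(19,1)·0.23^1·0.77^18 = 0.039565
  k=2: C(19,2)·0.23^2·0.77^17 = 0.106364
  k=3: C(19,3)·0.23^3·0.77^16 = 0.180036
  k=4: C(19,4)·0.23^4·0.77^15 = 0.215108
1 − 0.548044 = 0.451956

0.4520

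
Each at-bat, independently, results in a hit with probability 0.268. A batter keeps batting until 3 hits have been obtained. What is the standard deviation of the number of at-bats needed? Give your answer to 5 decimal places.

Y = total at-bats until the third success; negative binomial with r=3, p=0.268.
SD(Y) = √[r(1−p)/p²] = √(30.5747382) = 5.5294429

5.52944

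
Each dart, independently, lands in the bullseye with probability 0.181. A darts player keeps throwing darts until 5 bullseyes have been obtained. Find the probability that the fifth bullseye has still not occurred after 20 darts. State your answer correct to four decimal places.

Needing more than 20 darts ⇔ fewer than 5 successes in the first 20. With X ~ Binomial(20, 0.181), P(Y > 20) = P(X ≤ 4).
  k=0: C(20,0)·0.181^0·0.819^20 = 0.018436
  k=1: C(20,1)·0.181^1·0.819^19 = 0.081490
  k=2: C(20,2)·0.181^2·0.819^18 = 0.171089
  k=3: C(20,3)·0.181^3·0.819^17 = 0.226865
  k=4: C(20,4)·0.181^4·0.819^16 = 0.213084
P(X ≤ 4) = 0.710963

0.7110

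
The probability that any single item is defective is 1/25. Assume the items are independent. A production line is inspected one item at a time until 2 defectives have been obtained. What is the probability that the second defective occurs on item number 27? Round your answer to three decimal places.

Y = trial on which the second success occurs; negative binomial, r=2, p=0.04.
P(Y=27) = C(26,1) · p^2 · (1−p)^25
= 26 · 0.0016 · 0.3604 = 0.01499

0.015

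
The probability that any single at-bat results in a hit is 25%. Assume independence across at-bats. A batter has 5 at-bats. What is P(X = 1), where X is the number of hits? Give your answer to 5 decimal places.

X ~ Binomial(n=5, p=0.25).
P(X=1) = C(5,1) · p^1 · (1−p)^4
= 5 · 0.25 · 0.31641 = 0.3955078

0.39551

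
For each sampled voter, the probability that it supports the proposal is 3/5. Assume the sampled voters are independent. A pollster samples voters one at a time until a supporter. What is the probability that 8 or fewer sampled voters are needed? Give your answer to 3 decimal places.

0.999

Y = number of sampled voters to the first success; geometric, p = 0.60.
P(Y ≤ 8) = 1 − (1−p)^8 = 1 − 0.00066 = 0.99934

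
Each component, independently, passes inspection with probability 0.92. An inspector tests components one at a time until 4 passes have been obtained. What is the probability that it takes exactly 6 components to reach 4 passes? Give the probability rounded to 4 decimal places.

Y = trial on which the fourth success occurs; negative binomial, r=4, p=0.92.
P(Y=6) = C(5,3) · p^4 · (1−p)^2
= 10 · 0.71639 · 0.0064 = 0.045849

0.0458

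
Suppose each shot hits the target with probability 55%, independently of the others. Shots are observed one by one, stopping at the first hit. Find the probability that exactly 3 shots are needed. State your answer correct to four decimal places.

Geometric (trials to first success), p = 0.55.
P(Y = 3) = (1−p)^2 · p = 0.2025 · 0.55 = 0.111375

0.1114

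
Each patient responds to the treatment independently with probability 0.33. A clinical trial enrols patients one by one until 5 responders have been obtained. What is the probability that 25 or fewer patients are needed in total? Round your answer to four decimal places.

Finishing within 25 patients ⇔ at least 5 successes in the first 25. With X ~ Binomial(25, 0.33), P(Y ≤ 25) = 1 − P(X ≤ 4).
  k=0: C(25,0)·0.33^0·0.67^25 = 0.000045
  k=1: C(25,1)·0.33^1·0.67^24 = 0.000552
  k=2: C(25,2)·0.33^2·0.67^23 = 0.003265
  k=3: C(25,3)·0.33^3·0.67^22 = 0.012329
  k=4: C(25,4)·0.33^4·0.67^21 = 0.033398
1 − 0.049589 = 0.950411

0.9504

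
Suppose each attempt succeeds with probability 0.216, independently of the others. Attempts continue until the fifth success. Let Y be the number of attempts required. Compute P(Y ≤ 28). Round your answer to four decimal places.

0.7540

Finishing within 28 attempts ⇔ at least 5 successes in the first 28. With X ~ Binomial(28, 0.216), P(Y ≤ 28) = 1 − P(X ≤ 4).
  k=0: C(28,0)·0.216^0·0.784^28 = 0.001099
  k=1: C(28,1)·0.216^1·0.784^27 = 0.008475
  k=2: C(28,2)·0.216^2·0.784^26 = 0.031522
  k=3: C(28,3)·0.216^3·0.784^25 = 0.075267
  k=4: C(28,4)·0.216^4·0.784^24 = 0.129606
1 − 0.245969 = 0.754031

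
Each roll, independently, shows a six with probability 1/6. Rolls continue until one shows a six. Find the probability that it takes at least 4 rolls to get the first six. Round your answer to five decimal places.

Y = number of rolls to the first success; geometric, p = 0.166667.
P(Y > 3) = P(first 3 all fail) = (1−p)^3 = 0.5787037

0.57870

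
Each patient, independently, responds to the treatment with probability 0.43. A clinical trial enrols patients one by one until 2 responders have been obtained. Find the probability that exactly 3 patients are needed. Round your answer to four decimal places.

0.2108

Y = trial on which the second success occurs; negative binomial, r=2, p=0.43.
P(Y=3) = C(2,1) · p^2 · (1−p)^1
= 2 · 0.1849 · 0.57 = 0.210786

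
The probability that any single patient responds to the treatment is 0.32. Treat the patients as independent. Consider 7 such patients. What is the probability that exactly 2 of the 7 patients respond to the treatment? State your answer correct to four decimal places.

0.3127

X ~ Binomial(n=7, p=0.32).
P(X=2) = C(7,2) · p^2 · (1−p)^5
= 21 · 0.1024 · 0.14539 = 0.312654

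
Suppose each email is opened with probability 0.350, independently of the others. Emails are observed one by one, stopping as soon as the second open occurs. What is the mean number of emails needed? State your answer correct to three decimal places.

5.714

Y = total emails until the second success; negative binomial with r=2, p=0.35.
E[Y] = r / p = 2 / 0.35 = 5.71429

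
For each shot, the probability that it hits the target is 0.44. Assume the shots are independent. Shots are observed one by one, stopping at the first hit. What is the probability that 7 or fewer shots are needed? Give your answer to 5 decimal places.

0.98273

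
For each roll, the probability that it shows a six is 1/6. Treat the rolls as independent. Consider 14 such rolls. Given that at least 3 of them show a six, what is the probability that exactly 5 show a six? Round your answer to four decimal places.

X ~ Binomial(14, 0.166667). Want P(X=5 | X≥3) = P(X=5) / P(X≥3).
P(X=5) = C(14,5)·0.166667^5·0.833333^9 = 0.049897
P(X≥3) = 1 − 0.077887 − 0.218082 − 0.283507 = 0.420524
Ratio = 0.049897 / 0.420524 = 0.118655

0.1187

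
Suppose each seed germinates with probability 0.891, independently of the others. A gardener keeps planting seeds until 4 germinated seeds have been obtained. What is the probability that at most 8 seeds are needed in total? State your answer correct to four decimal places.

Finishing within 8 seeds ⇔ at least 4 successes in the first 8. With X ~ Binomial(8, 0.891), P(Y ≤ 8) = 1 − P(X ≤ 3).
  k=0: C(8,0)·0.891^0·0.109^8 = 0.000000
  k=1: C(8,1)·0.891^1·0.109^7 = 0.000001
  k=2: C(8,2)·0.891^2·0.109^6 = 0.000037
  k=3: C(8,3)·0.891^3·0.109^5 = 0.000609
1 − 0.000648 = 0.999352

0.9994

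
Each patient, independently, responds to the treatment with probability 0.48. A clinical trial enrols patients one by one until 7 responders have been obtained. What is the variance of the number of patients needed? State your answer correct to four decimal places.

15.7986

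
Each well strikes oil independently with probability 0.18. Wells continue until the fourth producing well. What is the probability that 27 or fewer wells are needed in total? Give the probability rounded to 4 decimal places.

0.7420

Finishing within 27 wells ⇔ at least 4 successes in the first 27. With X ~ Binomial(27, 0.18), P(Y ≤ 27) = 1 − P(X ≤ 3).
  k=0: C(27,0)·0.18^0·0.82^27 = 0.004709
  k=1: C(27,1)·0.18^1·0.82^26 = 0.027912
  k=2: C(27,2)·0.18^2·0.82^25 = 0.079652
  k=3: C(27,3)·0.18^3·0.82^24 = 0.145705
1 − 0.257980 = 0.742020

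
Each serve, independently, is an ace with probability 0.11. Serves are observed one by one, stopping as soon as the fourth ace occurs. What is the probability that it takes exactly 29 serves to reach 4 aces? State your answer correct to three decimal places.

0.026

Y = trial on which the fourth success occurs; negative binomial, r=4, p=0.11.
P(Y=29) = C(28,3) · p^4 · (1−p)^25
= 3276 · 0.00014641 · 0.054294 = 0.02604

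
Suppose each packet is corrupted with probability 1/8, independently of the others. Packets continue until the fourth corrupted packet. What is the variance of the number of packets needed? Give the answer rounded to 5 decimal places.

Y = total packets until the fourth success; negative binomial with r=4, p=0.125.
Var(Y) = r(1−p)/p² = 4·0.875 / 0.125² = 224.0000000

224.00000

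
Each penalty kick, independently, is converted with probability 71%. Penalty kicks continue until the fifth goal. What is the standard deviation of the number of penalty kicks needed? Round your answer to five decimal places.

1.69600

Y = total penalty kicks until the fifth success; negative binomial with r=5, p=0.71.
SD(Y) = √[r(1−p)/p²] = √(2.8764134) = 1.6959992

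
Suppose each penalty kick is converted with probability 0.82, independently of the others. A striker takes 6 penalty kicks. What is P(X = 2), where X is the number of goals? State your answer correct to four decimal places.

X ~ Binomial(n=6, p=0.82).
P(X=2) = C(6,2) · p^2 · (1−p)^4
= 15 · 0.6724 · 0.0010498 = 0.010588

0.0106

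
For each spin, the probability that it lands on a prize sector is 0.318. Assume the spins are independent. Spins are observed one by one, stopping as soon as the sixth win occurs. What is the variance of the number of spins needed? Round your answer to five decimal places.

40.46517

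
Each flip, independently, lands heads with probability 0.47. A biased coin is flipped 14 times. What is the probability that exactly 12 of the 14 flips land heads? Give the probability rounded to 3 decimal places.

0.003

X ~ Binomial(n=14, p=0.47).
P(X=12) = C(14,12) · p^12 · (1−p)^2
= 91 · 0.00011619 · 0.2809 = 0.00297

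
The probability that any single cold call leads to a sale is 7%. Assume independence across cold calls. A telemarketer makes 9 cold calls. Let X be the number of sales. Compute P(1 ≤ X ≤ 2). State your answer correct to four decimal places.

X ~ Binomial(9, 0.07); P(1 ≤ X ≤ 2) = Σ C(9,k) p^k (1−p)^(9−k) over k:
  k=1: C(9,1)·0.07^1·0.93^8 = 0.352537
  k=2: C(9,2)·0.07^2·0.93^7 = 0.106140
Total = 0.458677

0.4587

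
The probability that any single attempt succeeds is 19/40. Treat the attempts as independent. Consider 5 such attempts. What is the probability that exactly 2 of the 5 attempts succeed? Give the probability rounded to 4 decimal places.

0.3265

X ~ Binomial(n=5, p=0.475).
P(X=2) = C(5,2) · p^2 · (1−p)^3
= 10 · 0.22562 · 0.1447 = 0.326486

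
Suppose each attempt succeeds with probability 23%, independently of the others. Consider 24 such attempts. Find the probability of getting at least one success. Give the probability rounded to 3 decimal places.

0.998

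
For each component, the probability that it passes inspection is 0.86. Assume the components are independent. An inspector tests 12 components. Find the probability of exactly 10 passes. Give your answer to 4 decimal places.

0.2863

X ~ Binomial(n=12, p=0.86).
P(X=10) = C(12,10) · p^10 · (1−p)^2
= 66 · 0.2213 · 0.0196 = 0.286276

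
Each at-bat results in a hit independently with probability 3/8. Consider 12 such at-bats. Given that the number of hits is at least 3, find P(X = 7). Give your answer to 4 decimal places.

X ~ Binomial(12, 0.375). Want P(X=7 | X≥3) = P(X=7) / P(X≥3).
P(X=7) = C(12,7)·0.375^7·0.625^5 = 0.078767
P(X≥3) = 1 − 0.003553 − 0.025580 − 0.084412 = 0.886455
Ratio = 0.078767 / 0.886455 = 0.088856

0.0889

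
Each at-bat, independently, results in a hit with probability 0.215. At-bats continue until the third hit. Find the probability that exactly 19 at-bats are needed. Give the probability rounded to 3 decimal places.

0.032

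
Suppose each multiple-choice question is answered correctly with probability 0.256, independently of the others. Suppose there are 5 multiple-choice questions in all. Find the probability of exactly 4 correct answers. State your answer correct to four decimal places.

X ~ Binomial(n=5, p=0.256).
P(X=4) = C(5,4) · p^4 · (1−p)^1
= 5 · 0.004295 · 0.744 = 0.015977

0.0160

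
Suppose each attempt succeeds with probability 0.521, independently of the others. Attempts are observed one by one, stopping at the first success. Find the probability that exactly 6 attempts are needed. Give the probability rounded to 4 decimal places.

Geometric (trials to first success), p = 0.521.
P(Y = 6) = (1−p)^5 · p = 0.025216 · 0.521 = 0.013138

0.0131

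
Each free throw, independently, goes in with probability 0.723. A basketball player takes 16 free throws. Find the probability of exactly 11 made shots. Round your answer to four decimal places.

0.2010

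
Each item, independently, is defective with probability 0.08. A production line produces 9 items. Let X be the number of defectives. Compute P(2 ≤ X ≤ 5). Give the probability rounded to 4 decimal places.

X ~ Binomial(9, 0.08); P(2 ≤ X ≤ 5) = Σ C(9,k) p^k (1−p)^(9−k) over k:
  k=2: C(9,2)·0.08^2·0.92^7 = 0.128528
  k=3: C(9,3)·0.08^3·0.92^6 = 0.026078
  k=4: C(9,4)·0.08^4·0.92^5 = 0.003401
  k=5: C(9,5)·0.08^5·0.92^4 = 0.000296
Total = 0.158303

0.1583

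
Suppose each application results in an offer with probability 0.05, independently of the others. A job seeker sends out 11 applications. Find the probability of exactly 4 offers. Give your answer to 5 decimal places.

X ~ Binomial(n=11, p=0.05).
P(X=4) = C(11,4) · p^4 · (1−p)^7
= 330 · 6.25e-06 · 0.69834 = 0.0014403

0.00144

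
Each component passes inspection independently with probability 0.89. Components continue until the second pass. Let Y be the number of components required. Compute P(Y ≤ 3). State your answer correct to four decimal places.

Finishing within 3 components ⇔ at least 2 successes in the first 3. With X ~ Binomial(3, 0.89), P(Y ≤ 3) = 1 − P(X ≤ 1).
  k=0: C(3,0)·0.89^0·0.11^3 = 0.001331
  k=1: C(3,1)·0.89^1·0.11^2 = 0.032307
1 − 0.033638 = 0.966362

0.9664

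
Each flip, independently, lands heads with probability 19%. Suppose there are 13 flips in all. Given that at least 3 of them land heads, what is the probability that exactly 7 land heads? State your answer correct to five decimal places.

0.00940

X ~ Binomial(13, 0.19). Want P(X=7 | X≥3) = P(X=7) / P(X≥3).
P(X=7) = C(13,7)·0.19^7·0.81^6 = 0.0043321
P(X≥3) = 1 − 0.0646108 − 0.1970231 − 0.2772918 = 0.4610743
Ratio = 0.0043321 / 0.4610743 = 0.0093958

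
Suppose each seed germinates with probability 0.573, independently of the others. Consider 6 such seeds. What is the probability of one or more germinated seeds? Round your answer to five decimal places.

P(at least one) = 1 − P(none) = 1 − (1 − 0.573)^6
= 1 − 0.0060613 = 0.9939387

0.99394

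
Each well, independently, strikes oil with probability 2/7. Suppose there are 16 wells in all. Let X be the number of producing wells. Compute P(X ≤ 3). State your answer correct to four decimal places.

X ~ Binomial(16, 0.285714); P(X ≤ 3) = Σ C(16,k) p^k (1−p)^(16−k) over k:
  k=0: C(16,0)·0.285714^0·0.714286^16 = 0.004591
  k=1: C(16,1)·0.285714^1·0.714286^15 = 0.029385
  k=2: C(16,2)·0.285714^2·0.714286^14 = 0.088156
  k=3: C(16,3)·0.285714^3·0.714286^13 = 0.164558
Total = 0.286691

0.2867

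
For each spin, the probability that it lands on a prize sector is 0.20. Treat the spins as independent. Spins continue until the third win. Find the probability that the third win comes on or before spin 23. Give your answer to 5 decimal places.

0.86681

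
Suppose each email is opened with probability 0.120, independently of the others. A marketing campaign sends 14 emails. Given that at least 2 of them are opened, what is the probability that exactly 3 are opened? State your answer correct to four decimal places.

X ~ Binomial(14, 0.12). Want P(X=3 | X≥2) = P(X=3) / P(X≥2).
P(X=3) = C(14,3)·0.12^3·0.88^11 = 0.154154
P(X≥2) = 1 − 0.167016 − 0.318848 = 0.514136
Ratio = 0.154154 / 0.514136 = 0.299831

0.2998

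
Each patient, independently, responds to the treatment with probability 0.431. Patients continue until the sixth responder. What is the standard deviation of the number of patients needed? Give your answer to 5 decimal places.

4.28701

Y = total patients until the sixth success; negative binomial with r=6, p=0.431.
SD(Y) = √[r(1−p)/p²] = √(18.3784540) = 4.2870099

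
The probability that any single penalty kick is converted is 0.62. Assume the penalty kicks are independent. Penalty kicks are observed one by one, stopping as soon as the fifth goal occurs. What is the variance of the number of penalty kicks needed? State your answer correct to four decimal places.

4.9428

Y = total penalty kicks until the fifth success; negative binomial with r=5, p=0.62.
Var(Y) = r(1−p)/p² = 5·0.38 / 0.62² = 4.942768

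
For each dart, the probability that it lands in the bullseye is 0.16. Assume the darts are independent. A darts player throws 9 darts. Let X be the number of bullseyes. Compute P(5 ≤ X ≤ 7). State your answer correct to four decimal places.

0.0075

X ~ Binomial(9, 0.16); P(5 ≤ X ≤ 7) = Σ C(9,k) p^k (1−p)^(9−k) over k:
  k=5: C(9,5)·0.16^5·0.84^4 = 0.006578
  k=6: C(9,6)·0.16^6·0.84^3 = 0.000835
  k=7: C(9,7)·0.16^7·0.84^2 = 0.000068
Total = 0.007481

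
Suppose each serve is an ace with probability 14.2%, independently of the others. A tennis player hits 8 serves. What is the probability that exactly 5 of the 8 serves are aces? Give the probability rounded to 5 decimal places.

X ~ Binomial(n=8, p=0.142).
P(X=5) = C(8,5) · p^5 · (1−p)^3
= 56 · 5.7735e-05 · 0.63163 = 0.0020422

0.00204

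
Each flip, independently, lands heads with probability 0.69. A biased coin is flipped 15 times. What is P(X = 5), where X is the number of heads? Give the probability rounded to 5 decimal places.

0.00385

X ~ Binomial(n=15, p=0.69).
P(X=5) = C(15,5) · p^5 · (1−p)^10
= 3003 · 0.1564 · 8.1963e-06 = 0.0038496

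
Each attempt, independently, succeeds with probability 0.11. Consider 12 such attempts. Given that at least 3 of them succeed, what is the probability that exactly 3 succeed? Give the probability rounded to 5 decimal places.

X ~ Binomial(12, 0.11). Want P(X=3 | X≥3) = P(X=3) / P(X≥3).
P(X=3) = C(12,3)·0.11^3·0.89^9 = 0.1025914
P(X≥3) = 1 − 0.2469904 − 0.3663228 − 0.2490172 = 0.1376695
Ratio = 0.1025914 / 0.1376695 = 0.7452002

0.74520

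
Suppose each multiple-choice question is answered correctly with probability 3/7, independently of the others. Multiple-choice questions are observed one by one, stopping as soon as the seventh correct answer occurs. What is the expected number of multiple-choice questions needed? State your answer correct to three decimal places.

16.333

Y = total multiple-choice questions until the seventh success; negative binomial with r=7, p=0.428571.
E[Y] = r / p = 7 / 0.428571 = 16.33333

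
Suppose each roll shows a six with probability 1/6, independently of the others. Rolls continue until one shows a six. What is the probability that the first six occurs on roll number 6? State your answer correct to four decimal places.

0.0670

Geometric (trials to first success), p = 0.166667.
P(Y = 6) = (1−p)^5 · p = 0.40188 · 0.166667 = 0.066980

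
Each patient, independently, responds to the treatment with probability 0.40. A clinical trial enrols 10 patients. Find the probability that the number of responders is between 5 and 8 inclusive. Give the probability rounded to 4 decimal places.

0.3652

X ~ Binomial(10, 0.40); P(5 ≤ X ≤ 8) = Σ C(10,k) p^k (1−p)^(10−k) over k:
  k=5: C(10,5)·0.40^5·0.60^5 = 0.200658
  k=6: C(10,6)·0.40^6·0.60^4 = 0.111477
  k=7: C(10,7)·0.40^7·0.60^3 = 0.042467
  k=8: C(10,8)·0.40^8·0.60^2 = 0.010617
Total = 0.365219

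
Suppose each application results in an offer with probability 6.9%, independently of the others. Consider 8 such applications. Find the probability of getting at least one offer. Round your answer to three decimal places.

P(at least one) = 1 − P(none) = 1 − (1 − 0.069)^8
= 1 − 0.56441 = 0.43559

0.436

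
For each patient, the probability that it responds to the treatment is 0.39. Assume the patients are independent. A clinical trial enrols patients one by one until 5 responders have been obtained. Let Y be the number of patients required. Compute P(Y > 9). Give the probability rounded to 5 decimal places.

Needing more than 9 patients ⇔ fewer than 5 successes in the first 9. With X ~ Binomial(9, 0.39), P(Y > 9) = P(X ≤ 4).
  k=0: C(9,0)·0.39^0·0.61^9 = 0.0116941
  k=1: C(9,1)·0.39^1·0.61^8 = 0.0672893
  k=2: C(9,2)·0.39^2·0.61^7 = 0.1720840
  k=3: C(9,3)·0.39^3·0.61^6 = 0.2567155
  k=4: C(9,4)·0.39^4·0.61^5 = 0.2461944
P(X ≤ 4) = 0.7539773

0.75398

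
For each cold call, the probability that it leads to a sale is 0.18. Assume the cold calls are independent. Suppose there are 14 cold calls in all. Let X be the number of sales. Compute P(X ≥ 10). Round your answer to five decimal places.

0.00002

X ~ Binomial(14, 0.18); P(X ≥ 10) = Σ C(14,k) p^k (1−p)^(14−k) over k:
  k=10: C(14,10)·0.18^10·0.82^4 = 0.0000162
  k=11: C(14,11)·0.18^11·0.82^3 = 0.0000013
  k=12: C(14,12)·0.18^12·0.82^2 = 0.0000001
  k=13: C(14,13)·0.18^13·0.82^1 = 0.0000000
  k=14: C(14,14)·0.18^14·0.82^0 = 0.0000000
Total = 0.0000175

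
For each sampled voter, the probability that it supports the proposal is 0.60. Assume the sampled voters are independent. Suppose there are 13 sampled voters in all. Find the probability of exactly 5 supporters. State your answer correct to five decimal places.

X ~ Binomial(n=13, p=0.60).
P(X=5) = C(13,5) · p^5 · (1−p)^8
= 1287 · 0.07776 · 0.00065536 = 0.0655865

0.06559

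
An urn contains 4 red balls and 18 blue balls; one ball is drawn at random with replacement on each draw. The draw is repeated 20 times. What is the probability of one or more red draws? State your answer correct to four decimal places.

0.9819

P(at least one) = 1 − P(none) = 1 − (1 − 0.181818)^20
= 1 − 0.018072 = 0.981928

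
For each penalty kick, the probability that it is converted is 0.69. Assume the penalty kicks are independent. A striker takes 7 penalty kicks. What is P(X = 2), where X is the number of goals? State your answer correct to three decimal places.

X ~ Binomial(n=7, p=0.69).
P(X=2) = C(7,2) · p^2 · (1−p)^5
= 21 · 0.4761 · 0.0028629 = 0.02862

0.029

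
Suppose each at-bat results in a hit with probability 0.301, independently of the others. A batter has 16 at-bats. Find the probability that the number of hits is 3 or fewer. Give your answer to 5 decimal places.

0.24314

X ~ Binomial(16, 0.301); P(X ≤ 3) = Σ C(16,k) p^k (1−p)^(16−k) over k:
  k=0: C(16,0)·0.301^0·0.699^16 = 0.0032481
  k=1: C(16,1)·0.301^1·0.699^15 = 0.0223792
  k=2: C(16,2)·0.301^2·0.699^14 = 0.0722761
  k=3: C(16,3)·0.301^3·0.699^13 = 0.1452415
Total = 0.2431449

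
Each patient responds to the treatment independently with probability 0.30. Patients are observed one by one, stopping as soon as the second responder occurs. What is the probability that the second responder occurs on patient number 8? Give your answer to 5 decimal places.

0.07412

Y = trial on which the second success occurs; negative binomial, r=2, p=0.30.
P(Y=8) = C(7,1) · p^2 · (1−p)^6
= 7 · 0.09 · 0.11765 = 0.0741189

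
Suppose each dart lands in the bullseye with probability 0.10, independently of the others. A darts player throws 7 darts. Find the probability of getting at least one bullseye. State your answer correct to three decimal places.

P(at least one) = 1 − P(none) = 1 − (1 − 0.10)^7
= 1 − 0.47830 = 0.52170

0.522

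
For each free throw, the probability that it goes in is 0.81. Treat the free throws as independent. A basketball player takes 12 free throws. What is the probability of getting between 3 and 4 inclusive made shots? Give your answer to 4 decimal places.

0.0004

X ~ Binomial(12, 0.81); P(3 ≤ X ≤ 4) = Σ C(12,k) p^k (1−p)^(12−k) over k:
  k=3: C(12,3)·0.81^3·0.19^9 = 0.000038
  k=4: C(12,4)·0.81^4·0.19^8 = 0.000362
Total = 0.000400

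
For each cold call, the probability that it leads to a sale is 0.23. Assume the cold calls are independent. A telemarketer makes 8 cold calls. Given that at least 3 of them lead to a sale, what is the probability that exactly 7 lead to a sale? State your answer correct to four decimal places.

X ~ Binomial(8, 0.23). Want P(X=7 | X≥3) = P(X=7) / P(X≥3).
P(X=7) = C(8,7)·0.23^7·0.77^1 = 0.000210
P(X≥3) = 1 − 0.123574 − 0.295293 − 0.308715 = 0.272418
Ratio = 0.000210 / 0.272418 = 0.000770

0.0008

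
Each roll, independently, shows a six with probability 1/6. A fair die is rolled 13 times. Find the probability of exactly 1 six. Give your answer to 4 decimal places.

0.2430

X ~ Binomial(n=13, p=0.166667).
P(X=1) = C(13,1) · p^1 · (1−p)^12
= 13 · 0.16667 · 0.11216 = 0.243006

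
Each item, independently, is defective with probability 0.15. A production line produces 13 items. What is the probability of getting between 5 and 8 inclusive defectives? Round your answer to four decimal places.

0.0341

X ~ Binomial(13, 0.15); P(5 ≤ X ≤ 8) = Σ C(13,k) p^k (1−p)^(13−k) over k:
  k=5: C(13,5)·0.15^5·0.85^8 = 0.026631
  k=6: C(13,6)·0.15^6·0.85^7 = 0.006266
  k=7: C(13,7)·0.15^7·0.85^6 = 0.001106
  k=8: C(13,8)·0.15^8·0.85^5 = 0.000146
Total = 0.034149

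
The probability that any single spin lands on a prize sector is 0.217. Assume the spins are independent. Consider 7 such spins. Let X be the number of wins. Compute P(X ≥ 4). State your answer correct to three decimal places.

0.044

X ~ Binomial(7, 0.217); P(X ≥ 4) = Σ C(7,k) p^k (1−p)^(7−k) over k:
  k=4: C(7,4)·0.217^4·0.783^3 = 0.03726
  k=5: C(7,5)·0.217^5·0.783^2 = 0.00620
  k=6: C(7,6)·0.217^6·0.783^1 = 0.00057
  k=7: C(7,7)·0.217^7·0.783^0 = 0.00002
Total = 0.04405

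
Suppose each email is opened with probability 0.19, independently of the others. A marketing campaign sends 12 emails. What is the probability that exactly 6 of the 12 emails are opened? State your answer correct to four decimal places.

X ~ Binomial(n=12, p=0.19).
P(X=6) = C(12,6) · p^6 · (1−p)^6
= 924 · 4.7046e-05 · 0.28243 = 0.012277

0.0123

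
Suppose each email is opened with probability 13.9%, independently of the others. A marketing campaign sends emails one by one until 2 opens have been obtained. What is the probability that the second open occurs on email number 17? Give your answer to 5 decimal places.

Y = trial on which the second success occurs; negative binomial, r=2, p=0.139.
P(Y=17) = C(16,1) · p^2 · (1−p)^15
= 16 · 0.019321 · 0.10594 = 0.0327489

0.03275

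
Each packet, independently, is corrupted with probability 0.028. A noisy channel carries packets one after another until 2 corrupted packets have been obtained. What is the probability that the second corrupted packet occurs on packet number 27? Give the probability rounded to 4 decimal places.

0.0100

Y = trial on which the second success occurs; negative binomial, r=2, p=0.028.
P(Y=27) = C(26,1) · p^2 · (1−p)^25
= 26 · 0.000784 · 0.49165 = 0.010022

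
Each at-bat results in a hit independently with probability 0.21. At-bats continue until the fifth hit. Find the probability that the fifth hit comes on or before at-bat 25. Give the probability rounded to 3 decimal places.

0.627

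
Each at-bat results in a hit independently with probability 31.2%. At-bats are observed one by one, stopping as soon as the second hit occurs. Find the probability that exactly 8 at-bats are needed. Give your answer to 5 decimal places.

Y = trial on which the second success occurs; negative binomial, r=2, p=0.312.
P(Y=8) = C(7,1) · p^2 · (1−p)^6
= 7 · 0.097344 · 0.10605 = 0.0722666

0.07227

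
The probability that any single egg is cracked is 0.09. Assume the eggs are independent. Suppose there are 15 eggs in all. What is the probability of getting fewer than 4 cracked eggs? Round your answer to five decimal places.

0.96006

X ~ Binomial(15, 0.09); P(X ≤ 3) = Σ C(15,k) p^k (1−p)^(15−k) over k:
  k=0: C(15,0)·0.09^0·0.91^15 = 0.2430082
  k=1: C(15,1)·0.09^1·0.91^14 = 0.3605066
  k=2: C(15,2)·0.09^2·0.91^13 = 0.2495815
  k=3: C(15,3)·0.09^3·0.91^12 = 0.1069635
Total = 0.9600598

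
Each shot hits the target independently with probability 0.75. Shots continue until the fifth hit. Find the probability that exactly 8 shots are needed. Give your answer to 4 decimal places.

Y = trial on which the fifth success occurs; negative binomial, r=5, p=0.75.
P(Y=8) = C(7,4) · p^5 · (1−p)^3
= 35 · 0.2373 · 0.015625 = 0.129776

0.1298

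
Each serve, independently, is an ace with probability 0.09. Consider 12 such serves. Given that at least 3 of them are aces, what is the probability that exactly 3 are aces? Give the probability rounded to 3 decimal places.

0.792

X ~ Binomial(12, 0.09). Want P(X=3 | X≥3) = P(X=3) / P(X≥3).
P(X=3) = C(12,3)·0.09^3·0.91^9 = 0.06863
P(X≥3) = 1 − 0.32248 − 0.38272 − 0.20818 = 0.08662
Ratio = 0.06863 / 0.08662 = 0.79229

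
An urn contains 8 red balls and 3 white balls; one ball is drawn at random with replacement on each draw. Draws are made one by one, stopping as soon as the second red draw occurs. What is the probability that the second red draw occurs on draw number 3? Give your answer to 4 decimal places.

Y = trial on which the second success occurs; negative binomial, r=2, p=0.727273.
P(Y=3) = C(2,1) · p^2 · (1−p)^1
= 2 · 0.52893 · 0.27273 = 0.288505

0.2885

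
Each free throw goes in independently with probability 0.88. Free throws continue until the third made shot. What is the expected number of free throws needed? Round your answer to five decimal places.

3.40909

Y = total free throws until the third success; negative binomial with r=3, p=0.88.
E[Y] = r / p = 3 / 0.88 = 3.4090909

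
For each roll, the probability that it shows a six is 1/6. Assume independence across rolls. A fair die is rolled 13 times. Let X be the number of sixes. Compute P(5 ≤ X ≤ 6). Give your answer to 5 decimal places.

X ~ Binomial(13, 0.166667); P(5 ≤ X ≤ 6) = Σ C(13,k) p^k (1−p)^(13−k) over k:
  k=5: C(13,5)·0.166667^5·0.833333^8 = 0.0384922
  k=6: C(13,6)·0.166667^6·0.833333^7 = 0.0102646
Total = 0.0487567

0.04876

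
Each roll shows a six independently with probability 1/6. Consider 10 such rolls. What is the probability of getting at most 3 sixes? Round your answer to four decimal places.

0.9303

X ~ Binomial(10, 0.166667); P(X ≤ 3) = Σ C(10,k) p^k (1−p)^(10−k) over k:
  k=0: C(10,0)·0.166667^0·0.833333^10 = 0.161506
  k=1: C(10,1)·0.166667^1·0.833333^9 = 0.323011
  k=2: C(10,2)·0.166667^2·0.833333^8 = 0.290710
  k=3: C(10,3)·0.166667^3·0.833333^7 = 0.155045
Total = 0.930272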